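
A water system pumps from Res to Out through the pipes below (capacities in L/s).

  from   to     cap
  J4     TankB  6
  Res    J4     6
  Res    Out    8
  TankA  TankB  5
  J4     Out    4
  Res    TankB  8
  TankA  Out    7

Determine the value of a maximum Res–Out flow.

12

Augment Res→Out: bottleneck 8, flow now 8.
Augment Res→J4→Out: bottleneck 4, flow now 12.
No augmenting path remains; maximum flow = 12.
In the residual graph, reachable from Res: {Res, J4, TankB}.
Min-cut edges: Res→Out (8), J4→Out (4); capacity 8 + 4 = 12.
This cut is saturated, so no flow can exceed 12.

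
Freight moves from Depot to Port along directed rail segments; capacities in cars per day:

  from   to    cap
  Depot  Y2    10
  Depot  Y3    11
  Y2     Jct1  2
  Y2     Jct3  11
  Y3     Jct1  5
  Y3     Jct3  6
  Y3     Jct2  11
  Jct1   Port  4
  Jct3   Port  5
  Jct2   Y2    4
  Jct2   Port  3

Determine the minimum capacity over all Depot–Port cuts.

Augment Depot→Y2→Jct1→Port: bottleneck 2, flow now 2.
Augment Depot→Y2→Jct3→Port: bottleneck 5, flow now 7.
Augment Depot→Y3→Jct1→Port: bottleneck 2, flow now 9.
Augment Depot→Y3→Jct2→Port: bottleneck 3, flow now 12.
No augmenting path remains; maximum flow = 12.
By max-flow min-cut, the minimum cut capacity equals the max flow.
In the residual graph, reachable from Depot: {Depot, Y2, Y3, Jct1, Jct3, Jct2}.
Min-cut edges: Jct1→Port (4), Jct3→Port (5), Jct2→Port (3); capacity 4 + 5 + 3 = 12.

12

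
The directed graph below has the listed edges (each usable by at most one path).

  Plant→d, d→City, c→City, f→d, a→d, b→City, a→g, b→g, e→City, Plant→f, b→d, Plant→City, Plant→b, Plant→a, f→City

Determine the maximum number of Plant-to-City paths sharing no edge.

Assign every edge capacity 1; by Menger, the answer equals the max flow.
Path Plant→City (+1); total 1.
Path Plant→b→City (+1); total 2.
Path Plant→d→City (+1); total 3.
Path Plant→f→City (+1); total 4.
No residual Plant→City path; max flow = 4.
Certifying cut of size 4: {Plant→City, Plant→b, Plant→f, d→City}.

4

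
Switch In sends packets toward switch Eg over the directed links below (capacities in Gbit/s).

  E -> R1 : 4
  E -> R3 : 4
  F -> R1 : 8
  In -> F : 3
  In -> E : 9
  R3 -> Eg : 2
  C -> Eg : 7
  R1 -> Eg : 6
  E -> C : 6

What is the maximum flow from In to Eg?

12

Augment In→F→R1→Eg: bottleneck 3, flow now 3.
Augment In→E→C→Eg: bottleneck 6, flow now 9.
Augment In→E→R1→Eg: bottleneck 3, flow now 12.
No augmenting path remains; maximum flow = 12.
In the residual graph, reachable from In: {In}.
Min-cut edges: In→F (3), In→E (9); capacity 3 + 9 = 12.
This cut is saturated, so no flow can exceed 12.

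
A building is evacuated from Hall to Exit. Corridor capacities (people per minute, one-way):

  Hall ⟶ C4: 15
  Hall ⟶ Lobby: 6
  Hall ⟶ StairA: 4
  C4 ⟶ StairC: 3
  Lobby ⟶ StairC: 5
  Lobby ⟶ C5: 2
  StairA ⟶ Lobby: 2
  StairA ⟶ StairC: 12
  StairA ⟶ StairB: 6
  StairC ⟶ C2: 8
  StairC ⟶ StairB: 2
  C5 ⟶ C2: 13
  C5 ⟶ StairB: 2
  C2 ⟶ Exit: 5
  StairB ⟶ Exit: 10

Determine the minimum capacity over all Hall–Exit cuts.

Augment Hall→StairA→StairB→Exit: bottleneck 4, flow now 4.
Augment Hall→C4→StairC→C2→Exit: bottleneck 3, flow now 7.
Augment Hall→Lobby→StairC→C2→Exit: bottleneck 2, flow now 9.
Augment Hall→Lobby→StairC→StairB→Exit: bottleneck 2, flow now 11.
Augment Hall→Lobby→C5→StairB→Exit: bottleneck 2, flow now 13.
No augmenting path remains; maximum flow = 13.
By max-flow min-cut, the minimum cut capacity equals the max flow.
In the residual graph, reachable from Hall: {Hall, C4}.
Min-cut edges: Hall→Lobby (6), Hall→StairA (4), C4→StairC (3); capacity 6 + 4 + 3 = 13.

13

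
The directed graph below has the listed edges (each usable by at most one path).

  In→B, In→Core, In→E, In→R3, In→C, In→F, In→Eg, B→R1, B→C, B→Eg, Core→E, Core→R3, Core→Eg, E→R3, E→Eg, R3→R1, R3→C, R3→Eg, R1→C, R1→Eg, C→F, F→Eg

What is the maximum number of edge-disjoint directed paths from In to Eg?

Assign every edge capacity 1; by Menger, the answer equals the max flow.
Path In→Eg (+1); total 1.
Path In→B→Eg (+1); total 2.
Path In→Core→Eg (+1); total 3.
Path In→E→Eg (+1); total 4.
Path In→R3→Eg (+1); total 5.
Path In→F→Eg (+1); total 6.
No residual In→Eg path; max flow = 6.
Certifying cut of size 6: {F→Eg, In→B, In→Core, In→E, In→Eg, In→R3}.

6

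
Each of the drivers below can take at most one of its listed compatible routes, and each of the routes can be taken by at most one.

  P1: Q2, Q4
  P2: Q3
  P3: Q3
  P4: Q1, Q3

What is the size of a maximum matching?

Unit-capacity flow: source→left, listed edges, right→sink; max matching = max flow.
Augmenting path P1→Q2 (+1); matched 1.
Augmenting path P2→Q3 (+1); matched 2.
Augmenting path P4→Q1 (+1); matched 3.
No augmenting path remains; maximum matching = 3.
König certificate: {P1, P4, Q3} is a vertex cover of size 3 (every listed pair touches it), so no matching can be larger.

3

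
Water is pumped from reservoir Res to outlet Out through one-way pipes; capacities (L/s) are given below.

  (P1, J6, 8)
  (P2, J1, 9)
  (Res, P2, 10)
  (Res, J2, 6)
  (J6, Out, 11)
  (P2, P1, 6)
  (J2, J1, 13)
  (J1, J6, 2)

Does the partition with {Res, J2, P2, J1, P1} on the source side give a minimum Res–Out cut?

No — its capacity is 10, but the minimum cut has capacity 8.

Given cut capacity: 2 + 8 = 10.
Augment Res→J2→J1→J6→Out: bottleneck 2, flow now 2.
Augment Res→P2→P1→J6→Out: bottleneck 6, flow now 8.
No augmenting path remains; maximum flow = 8.
In the residual graph, reachable from Res: {Res, J2, P2, J1}.
Min-cut edges: P2→P1 (6), J1→J6 (2); capacity 6 + 2 = 8.
Cut capacity 10 exceeds the max flow 8, so it is not minimum.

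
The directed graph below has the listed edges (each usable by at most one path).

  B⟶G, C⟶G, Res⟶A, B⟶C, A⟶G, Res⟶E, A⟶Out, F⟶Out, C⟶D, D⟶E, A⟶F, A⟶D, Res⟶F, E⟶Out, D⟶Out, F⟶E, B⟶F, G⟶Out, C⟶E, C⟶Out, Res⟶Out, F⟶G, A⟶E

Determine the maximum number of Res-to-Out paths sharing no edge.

4

Assign every edge capacity 1; by Menger, the answer equals the max flow.
Path Res→Out (+1); total 1.
Path Res→A→Out (+1); total 2.
Path Res→E→Out (+1); total 3.
Path Res→F→Out (+1); total 4.
No residual Res→Out path; max flow = 4.
Certifying cut of size 4: {Res→A, Res→E, Res→F, Res→Out}.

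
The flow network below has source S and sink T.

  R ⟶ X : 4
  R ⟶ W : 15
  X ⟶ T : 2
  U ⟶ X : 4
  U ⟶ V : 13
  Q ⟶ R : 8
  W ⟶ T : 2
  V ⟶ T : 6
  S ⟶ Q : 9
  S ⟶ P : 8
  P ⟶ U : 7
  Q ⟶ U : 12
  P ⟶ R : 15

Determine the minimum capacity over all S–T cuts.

Augment S→P→R→W→T: bottleneck 2, flow now 2.
Augment S→P→R→X→T: bottleneck 2, flow now 4.
Augment S→P→U→V→T: bottleneck 4, flow now 8.
Augment S→Q→U→V→T: bottleneck 2, flow now 10.
No augmenting path remains; maximum flow = 10.
By max-flow min-cut, the minimum cut capacity equals the max flow.
In the residual graph, reachable from S: {S, P, Q, R, U, V, W, X}.
Min-cut edges: V→T (6), W→T (2), X→T (2); capacity 6 + 2 + 2 = 10.

10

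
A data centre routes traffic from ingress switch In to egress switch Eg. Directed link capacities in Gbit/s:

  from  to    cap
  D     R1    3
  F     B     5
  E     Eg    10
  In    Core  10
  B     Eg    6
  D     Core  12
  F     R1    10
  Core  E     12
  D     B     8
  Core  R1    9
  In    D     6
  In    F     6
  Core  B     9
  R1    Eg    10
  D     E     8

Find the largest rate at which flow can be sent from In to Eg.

Augment In→D→E→Eg: bottleneck 6, flow now 6.
Augment In→F→B→Eg: bottleneck 5, flow now 11.
Augment In→F→R1→Eg: bottleneck 1, flow now 12.
Augment In→Core→E→Eg: bottleneck 4, flow now 16.
Augment In→Core→B→Eg: bottleneck 1, flow now 17.
Augment In→Core→R1→Eg: bottleneck 5, flow now 22.
No augmenting path remains; maximum flow = 22.
In the residual graph, reachable from In: {In}.
Min-cut edges: In→D (6), In→F (6), In→Core (10); capacity 6 + 6 + 10 = 22.
This cut is saturated, so no flow can exceed 22.

22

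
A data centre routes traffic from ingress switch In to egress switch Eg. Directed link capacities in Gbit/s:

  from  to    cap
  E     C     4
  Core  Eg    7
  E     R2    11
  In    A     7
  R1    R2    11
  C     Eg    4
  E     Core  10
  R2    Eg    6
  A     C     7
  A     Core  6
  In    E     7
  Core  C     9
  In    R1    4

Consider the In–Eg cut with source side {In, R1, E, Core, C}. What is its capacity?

Edges leaving {In, R1, E, Core, C}: In→A (7), R1→R2 (11), E→R2 (11), Core→Eg (7), C→Eg (4).
Cut capacity = 7 + 11 + 11 + 7 + 4 = 40.

40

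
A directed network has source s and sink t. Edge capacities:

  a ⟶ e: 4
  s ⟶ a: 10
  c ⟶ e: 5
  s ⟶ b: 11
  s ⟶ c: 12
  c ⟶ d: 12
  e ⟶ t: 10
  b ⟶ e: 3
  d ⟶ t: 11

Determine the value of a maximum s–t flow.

19

Augment s→a→e→t: bottleneck 4, flow now 4.
Augment s→b→e→t: bottleneck 3, flow now 7.
Augment s→c→d→t: bottleneck 11, flow now 18.
Augment s→c→e→t: bottleneck 1, flow now 19.
No augmenting path remains; maximum flow = 19.
In the residual graph, reachable from s: {s, a, b}.
Min-cut edges: s→c (12), a→e (4), b→e (3); capacity 12 + 4 + 3 = 19.
This cut is saturated, so no flow can exceed 19.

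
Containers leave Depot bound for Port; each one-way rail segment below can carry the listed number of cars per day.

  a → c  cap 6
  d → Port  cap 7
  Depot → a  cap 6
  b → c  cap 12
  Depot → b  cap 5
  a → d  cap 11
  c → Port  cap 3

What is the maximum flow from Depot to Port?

9

Augment Depot→a→c→Port: bottleneck 3, flow now 3.
Augment Depot→a→d→Port: bottleneck 3, flow now 6.
Augment Depot→b→c→a→d→Port: bottleneck 3, flow now 9. (uses reverse residual edge)
No augmenting path remains; maximum flow = 9.
In the residual graph, reachable from Depot: {Depot, b, c}.
Min-cut edges: Depot→a (6), c→Port (3); capacity 6 + 3 = 9.
This cut is saturated, so no flow can exceed 9.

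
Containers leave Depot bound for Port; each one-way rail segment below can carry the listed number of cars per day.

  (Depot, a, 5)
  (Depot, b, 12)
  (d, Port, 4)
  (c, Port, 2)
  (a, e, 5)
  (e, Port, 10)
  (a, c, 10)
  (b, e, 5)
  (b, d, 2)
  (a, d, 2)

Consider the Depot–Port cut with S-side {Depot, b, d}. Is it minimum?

No — its capacity is 14, but the minimum cut has capacity 12.

Given cut capacity: 5 + 5 + 4 = 14.
Augment Depot→a→c→Port: bottleneck 2, flow now 2.
Augment Depot→a→d→Port: bottleneck 2, flow now 4.
Augment Depot→a→e→Port: bottleneck 1, flow now 5.
Augment Depot→b→d→Port: bottleneck 2, flow now 7.
Augment Depot→b→e→Port: bottleneck 5, flow now 12.
No augmenting path remains; maximum flow = 12.
In the residual graph, reachable from Depot: {Depot, b}.
Min-cut edges: Depot→a (5), b→d (2), b→e (5); capacity 5 + 2 + 5 = 12.
Cut capacity 14 exceeds the max flow 12, so it is not minimum.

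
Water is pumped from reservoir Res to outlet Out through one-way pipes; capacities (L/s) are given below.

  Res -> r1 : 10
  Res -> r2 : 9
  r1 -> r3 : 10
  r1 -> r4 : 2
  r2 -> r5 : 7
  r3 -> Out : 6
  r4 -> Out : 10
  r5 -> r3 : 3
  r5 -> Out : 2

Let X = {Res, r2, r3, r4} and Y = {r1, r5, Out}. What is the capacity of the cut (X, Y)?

Edges leaving {Res, r2, r3, r4}: Res→r1 (10), r2→r5 (7), r3→Out (6), r4→Out (10).
Cut capacity = 10 + 7 + 6 + 10 = 33.

33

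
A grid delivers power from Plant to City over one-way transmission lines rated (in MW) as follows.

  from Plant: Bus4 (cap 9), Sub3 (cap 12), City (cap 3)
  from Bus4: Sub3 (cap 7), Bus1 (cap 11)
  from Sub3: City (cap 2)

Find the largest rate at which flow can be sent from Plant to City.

Augment Plant→City: bottleneck 3, flow now 3.
Augment Plant→Sub3→City: bottleneck 2, flow now 5.
No augmenting path remains; maximum flow = 5.
In the residual graph, reachable from Plant: {Plant, Bus4, Sub3, Bus1}.
Min-cut edges: Plant→City (3), Sub3→City (2); capacity 3 + 2 = 5.
This cut is saturated, so no flow can exceed 5.

5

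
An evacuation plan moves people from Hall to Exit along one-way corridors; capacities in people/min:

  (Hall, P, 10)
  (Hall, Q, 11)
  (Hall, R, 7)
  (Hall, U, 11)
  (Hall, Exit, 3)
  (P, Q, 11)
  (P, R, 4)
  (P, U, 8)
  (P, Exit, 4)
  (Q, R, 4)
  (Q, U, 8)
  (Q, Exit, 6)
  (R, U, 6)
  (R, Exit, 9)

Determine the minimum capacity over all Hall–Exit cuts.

22

Augment Hall→Exit: bottleneck 3, flow now 3.
Augment Hall→P→Exit: bottleneck 4, flow now 7.
Augment Hall→Q→Exit: bottleneck 6, flow now 13.
Augment Hall→R→Exit: bottleneck 7, flow now 20.
Augment Hall→P→R→Exit: bottleneck 2, flow now 22.
No augmenting path remains; maximum flow = 22.
By max-flow min-cut, the minimum cut capacity equals the max flow.
In the residual graph, reachable from Hall: {Hall, P, Q, R, U}.
Min-cut edges: Hall→Exit (3), P→Exit (4), Q→Exit (6), R→Exit (9); capacity 3 + 4 + 6 + 9 = 22.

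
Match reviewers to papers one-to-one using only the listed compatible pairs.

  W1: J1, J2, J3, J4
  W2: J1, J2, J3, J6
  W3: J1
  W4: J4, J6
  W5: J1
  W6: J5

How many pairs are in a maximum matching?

5

Unit-capacity flow: source→left, listed edges, right→sink; max matching = max flow.
Augmenting path W1→J1 (+1); matched 1.
Augmenting path W2→J2 (+1); matched 2.
Augmenting path W4→J4 (+1); matched 3.
Augmenting path W6→J5 (+1); matched 4.
Augmenting path W3→J1→W1→J3 (+1); matched 5.
No augmenting path remains; maximum matching = 5.
König certificate: {W1, W2, W4, W6, J1} is a vertex cover of size 5 (every listed pair touches it), so no matching can be larger.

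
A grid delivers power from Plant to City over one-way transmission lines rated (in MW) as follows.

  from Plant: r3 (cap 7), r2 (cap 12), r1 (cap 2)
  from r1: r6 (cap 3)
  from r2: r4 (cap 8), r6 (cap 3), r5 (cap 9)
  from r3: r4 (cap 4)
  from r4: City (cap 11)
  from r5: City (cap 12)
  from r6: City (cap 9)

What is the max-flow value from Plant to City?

18

Augment Plant→r1→r6→City: bottleneck 2, flow now 2.
Augment Plant→r2→r4→City: bottleneck 8, flow now 10.
Augment Plant→r2→r5→City: bottleneck 4, flow now 14.
Augment Plant→r3→r4→City: bottleneck 3, flow now 17.
Augment Plant→r3→r4→r2→r5→City: bottleneck 1, flow now 18. (uses reverse residual edge)
No augmenting path remains; maximum flow = 18.
In the residual graph, reachable from Plant: {Plant, r3}.
Min-cut edges: Plant→r1 (2), Plant→r2 (12), r3→r4 (4); capacity 2 + 12 + 4 = 18.
This cut is saturated, so no flow can exceed 18.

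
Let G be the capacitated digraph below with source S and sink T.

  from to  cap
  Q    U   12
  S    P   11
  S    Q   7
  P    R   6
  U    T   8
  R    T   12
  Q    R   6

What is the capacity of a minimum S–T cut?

Augment S→P→R→T: bottleneck 6, flow now 6.
Augment S→Q→R→T: bottleneck 6, flow now 12.
Augment S→Q→U→T: bottleneck 1, flow now 13.
No augmenting path remains; maximum flow = 13.
By max-flow min-cut, the minimum cut capacity equals the max flow.
In the residual graph, reachable from S: {S, P}.
Min-cut edges: S→Q (7), P→R (6); capacity 7 + 6 = 13.

13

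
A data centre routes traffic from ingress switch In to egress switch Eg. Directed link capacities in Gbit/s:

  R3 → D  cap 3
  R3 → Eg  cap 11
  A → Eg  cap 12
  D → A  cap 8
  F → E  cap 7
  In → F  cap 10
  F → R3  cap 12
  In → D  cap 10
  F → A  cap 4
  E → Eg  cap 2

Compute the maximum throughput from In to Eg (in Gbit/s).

Augment In→F→A→Eg: bottleneck 4, flow now 4.
Augment In→F→R3→Eg: bottleneck 6, flow now 10.
Augment In→D→A→Eg: bottleneck 8, flow now 18.
No augmenting path remains; maximum flow = 18.
In the residual graph, reachable from In: {In, D}.
Min-cut edges: In→F (10), D→A (8); capacity 10 + 8 = 18.
This cut is saturated, so no flow can exceed 18.

18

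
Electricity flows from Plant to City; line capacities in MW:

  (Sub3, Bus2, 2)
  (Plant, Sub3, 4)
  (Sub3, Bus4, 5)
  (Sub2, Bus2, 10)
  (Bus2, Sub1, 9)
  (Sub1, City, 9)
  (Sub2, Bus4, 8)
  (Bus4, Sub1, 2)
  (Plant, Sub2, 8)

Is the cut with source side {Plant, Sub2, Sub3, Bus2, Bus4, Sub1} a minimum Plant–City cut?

Yes — it is a minimum cut (capacity 9).

Given cut capacity: 9 = 9.
Augment Plant→Sub2→Bus2→Sub1→City: bottleneck 8, flow now 8.
Augment Plant→Sub3→Bus2→Sub1→City: bottleneck 1, flow now 9.
No augmenting path remains; maximum flow = 9.
Cut capacity 9 equals the max flow, so it is a minimum cut.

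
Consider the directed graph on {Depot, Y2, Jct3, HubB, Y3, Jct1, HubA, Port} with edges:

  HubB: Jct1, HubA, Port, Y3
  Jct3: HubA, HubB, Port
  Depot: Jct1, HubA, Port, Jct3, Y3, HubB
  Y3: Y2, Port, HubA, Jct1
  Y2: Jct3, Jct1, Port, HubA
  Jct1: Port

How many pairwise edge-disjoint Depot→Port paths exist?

5

Assign every edge capacity 1; by Menger, the answer equals the max flow.
Path Depot→Port (+1); total 1.
Path Depot→Jct3→Port (+1); total 2.
Path Depot→HubB→Port (+1); total 3.
Path Depot→Y3→Port (+1); total 4.
Path Depot→Jct1→Port (+1); total 5.
No residual Depot→Port path; max flow = 5.
Certifying cut of size 5: {Depot→HubB, Depot→Jct1, Depot→Jct3, Depot→Port, Depot→Y3}.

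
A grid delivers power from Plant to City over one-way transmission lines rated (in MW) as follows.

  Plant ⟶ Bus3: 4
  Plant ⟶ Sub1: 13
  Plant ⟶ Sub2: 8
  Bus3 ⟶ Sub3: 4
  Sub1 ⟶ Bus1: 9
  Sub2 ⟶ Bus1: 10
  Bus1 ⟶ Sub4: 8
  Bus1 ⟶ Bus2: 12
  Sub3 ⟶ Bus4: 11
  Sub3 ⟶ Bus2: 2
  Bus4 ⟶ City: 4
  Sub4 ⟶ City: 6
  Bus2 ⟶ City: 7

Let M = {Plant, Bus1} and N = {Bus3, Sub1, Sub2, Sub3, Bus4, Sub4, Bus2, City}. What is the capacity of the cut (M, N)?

45

Edges leaving {Plant, Bus1}: Plant→Bus3 (4), Plant→Sub1 (13), Plant→Sub2 (8), Bus1→Sub4 (8), Bus1→Bus2 (12).
Cut capacity = 4 + 13 + 8 + 8 + 12 = 45.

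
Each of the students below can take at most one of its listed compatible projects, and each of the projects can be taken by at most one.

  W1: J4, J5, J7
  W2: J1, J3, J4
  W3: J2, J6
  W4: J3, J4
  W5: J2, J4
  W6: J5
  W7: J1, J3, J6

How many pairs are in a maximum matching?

Unit-capacity flow: source→left, listed edges, right→sink; max matching = max flow.
Augmenting path W1→J4 (+1); matched 1.
Augmenting path W2→J1 (+1); matched 2.
Augmenting path W3→J2 (+1); matched 3.
Augmenting path W4→J3 (+1); matched 4.
Augmenting path W6→J5 (+1); matched 5.
Augmenting path W7→J6 (+1); matched 6.
Augmenting path W5→J4→W1→J7 (+1); matched 7.
No augmenting path remains; maximum matching = 7.
König certificate: {W1, W2, W3, W4, W5, W6, W7} is a vertex cover of size 7 (every listed pair touches it), so no matching can be larger.

7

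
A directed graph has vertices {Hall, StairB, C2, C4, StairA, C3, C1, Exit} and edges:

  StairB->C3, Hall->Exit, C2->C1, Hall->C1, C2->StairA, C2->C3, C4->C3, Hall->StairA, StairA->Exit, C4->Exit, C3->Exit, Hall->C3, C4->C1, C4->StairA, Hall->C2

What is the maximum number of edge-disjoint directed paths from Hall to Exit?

3

Assign every edge capacity 1; by Menger, the answer equals the max flow.
Path Hall→Exit (+1); total 1.
Path Hall→StairA→Exit (+1); total 2.
Path Hall→C3→Exit (+1); total 3.
No residual Hall→Exit path; max flow = 3.
Certifying cut of size 3: {C3→Exit, Hall→Exit, StairA→Exit}.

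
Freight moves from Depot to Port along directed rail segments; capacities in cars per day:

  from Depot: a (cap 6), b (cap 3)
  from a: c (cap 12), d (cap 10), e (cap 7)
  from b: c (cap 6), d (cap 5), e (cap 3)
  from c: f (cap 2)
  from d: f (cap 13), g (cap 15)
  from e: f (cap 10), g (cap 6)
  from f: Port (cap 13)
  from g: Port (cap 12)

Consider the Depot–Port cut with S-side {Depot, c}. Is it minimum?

Given cut capacity: 6 + 3 + 2 = 11.
Augment Depot→a→c→f→Port: bottleneck 2, flow now 2.
Augment Depot→a→d→f→Port: bottleneck 4, flow now 6.
Augment Depot→b→d→f→Port: bottleneck 3, flow now 9.
No augmenting path remains; maximum flow = 9.
In the residual graph, reachable from Depot: {Depot}.
Min-cut edges: Depot→a (6), Depot→b (3); capacity 6 + 3 = 9.
Cut capacity 11 exceeds the max flow 9, so it is not minimum.

No — its capacity is 11, but the minimum cut has capacity 9.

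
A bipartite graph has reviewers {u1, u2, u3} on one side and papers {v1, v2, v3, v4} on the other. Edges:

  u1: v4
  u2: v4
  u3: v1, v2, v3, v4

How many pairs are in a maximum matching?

Unit-capacity flow: source→left, listed edges, right→sink; max matching = max flow.
Augmenting path u1→v4 (+1); matched 1.
Augmenting path u3→v1 (+1); matched 2.
No augmenting path remains; maximum matching = 2.
König certificate: {u3, v4} is a vertex cover of size 2 (every listed pair touches it), so no matching can be larger.

2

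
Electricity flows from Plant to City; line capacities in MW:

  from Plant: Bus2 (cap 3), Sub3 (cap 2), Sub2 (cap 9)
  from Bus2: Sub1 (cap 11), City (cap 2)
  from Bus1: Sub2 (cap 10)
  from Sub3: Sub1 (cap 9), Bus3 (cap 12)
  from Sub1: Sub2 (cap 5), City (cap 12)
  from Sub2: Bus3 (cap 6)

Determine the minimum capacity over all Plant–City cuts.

5

Augment Plant→Bus2→City: bottleneck 2, flow now 2.
Augment Plant→Bus2→Sub1→City: bottleneck 1, flow now 3.
Augment Plant→Sub3→Sub1→City: bottleneck 2, flow now 5.
No augmenting path remains; maximum flow = 5.
By max-flow min-cut, the minimum cut capacity equals the max flow.
In the residual graph, reachable from Plant: {Plant, Sub2, Bus3}.
Min-cut edges: Plant→Bus2 (3), Plant→Sub3 (2); capacity 3 + 2 = 5.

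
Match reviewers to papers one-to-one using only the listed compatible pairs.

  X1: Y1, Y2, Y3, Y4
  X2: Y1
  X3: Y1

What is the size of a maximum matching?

2

Unit-capacity flow: source→left, listed edges, right→sink; max matching = max flow.
Augmenting path X1→Y1 (+1); matched 1.
Augmenting path X2→Y1→X1→Y2 (+1); matched 2.
No augmenting path remains; maximum matching = 2.
König certificate: {X1, Y1} is a vertex cover of size 2 (every listed pair touches it), so no matching can be larger.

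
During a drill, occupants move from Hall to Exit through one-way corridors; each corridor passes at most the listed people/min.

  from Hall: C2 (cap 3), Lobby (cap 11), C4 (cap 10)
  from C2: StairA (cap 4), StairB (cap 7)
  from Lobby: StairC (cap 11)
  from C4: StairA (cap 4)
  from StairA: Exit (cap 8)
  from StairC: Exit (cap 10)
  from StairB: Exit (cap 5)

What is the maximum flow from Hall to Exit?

Augment Hall→C2→StairA→Exit: bottleneck 3, flow now 3.
Augment Hall→Lobby→StairC→Exit: bottleneck 10, flow now 13.
Augment Hall→C4→StairA→Exit: bottleneck 4, flow now 17.
No augmenting path remains; maximum flow = 17.
In the residual graph, reachable from Hall: {Hall, Lobby, C4, StairC}.
Min-cut edges: Hall→C2 (3), C4→StairA (4), StairC→Exit (10); capacity 3 + 4 + 10 = 17.
This cut is saturated, so no flow can exceed 17.

17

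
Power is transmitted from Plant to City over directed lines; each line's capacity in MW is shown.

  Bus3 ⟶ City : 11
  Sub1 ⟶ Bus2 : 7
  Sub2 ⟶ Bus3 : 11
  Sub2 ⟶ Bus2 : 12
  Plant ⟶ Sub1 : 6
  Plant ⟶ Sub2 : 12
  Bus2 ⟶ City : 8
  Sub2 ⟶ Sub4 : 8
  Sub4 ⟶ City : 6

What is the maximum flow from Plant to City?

18

Augment Plant→Sub2→Bus2→City: bottleneck 8, flow now 8.
Augment Plant→Sub2→Bus3→City: bottleneck 4, flow now 12.
Augment Plant→Sub1→Bus2→Sub2→Bus3→City: bottleneck 6, flow now 18. (uses reverse residual edge)
No augmenting path remains; maximum flow = 18.
In the residual graph, reachable from Plant: {Plant}.
Min-cut edges: Plant→Sub2 (12), Plant→Sub1 (6); capacity 12 + 6 = 18.
This cut is saturated, so no flow can exceed 18.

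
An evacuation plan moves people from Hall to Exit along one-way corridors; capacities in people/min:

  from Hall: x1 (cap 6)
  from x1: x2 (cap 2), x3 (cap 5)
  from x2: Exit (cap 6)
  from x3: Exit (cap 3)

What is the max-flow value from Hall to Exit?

5

Augment Hall→x1→x2→Exit: bottleneck 2, flow now 2.
Augment Hall→x1→x3→Exit: bottleneck 3, flow now 5.
No augmenting path remains; maximum flow = 5.
In the residual graph, reachable from Hall: {Hall, x1, x3}.
Min-cut edges: x1→x2 (2), x3→Exit (3); capacity 2 + 3 = 5.
This cut is saturated, so no flow can exceed 5.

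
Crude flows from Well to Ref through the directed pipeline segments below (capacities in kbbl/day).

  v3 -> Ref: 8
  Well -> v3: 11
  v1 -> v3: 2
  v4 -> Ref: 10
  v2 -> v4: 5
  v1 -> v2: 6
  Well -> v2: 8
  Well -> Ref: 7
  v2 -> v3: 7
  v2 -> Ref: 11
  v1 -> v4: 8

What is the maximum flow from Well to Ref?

23

Augment Well→Ref: bottleneck 7, flow now 7.
Augment Well→v2→Ref: bottleneck 8, flow now 15.
Augment Well→v3→Ref: bottleneck 8, flow now 23.
No augmenting path remains; maximum flow = 23.
In the residual graph, reachable from Well: {Well, v3}.
Min-cut edges: Well→v2 (8), Well→Ref (7), v3→Ref (8); capacity 8 + 7 + 8 = 23.
This cut is saturated, so no flow can exceed 23.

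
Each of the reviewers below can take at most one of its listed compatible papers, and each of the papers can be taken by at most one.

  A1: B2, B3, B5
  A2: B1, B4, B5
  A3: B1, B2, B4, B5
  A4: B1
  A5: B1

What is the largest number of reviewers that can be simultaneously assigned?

4

Unit-capacity flow: source→left, listed edges, right→sink; max matching = max flow.
Augmenting path A1→B2 (+1); matched 1.
Augmenting path A2→B1 (+1); matched 2.
Augmenting path A3→B4 (+1); matched 3.
Augmenting path A4→B1→A2→B5 (+1); matched 4.
No augmenting path remains; maximum matching = 4.
König certificate: {A1, A2, A3, B1} is a vertex cover of size 4 (every listed pair touches it), so no matching can be larger.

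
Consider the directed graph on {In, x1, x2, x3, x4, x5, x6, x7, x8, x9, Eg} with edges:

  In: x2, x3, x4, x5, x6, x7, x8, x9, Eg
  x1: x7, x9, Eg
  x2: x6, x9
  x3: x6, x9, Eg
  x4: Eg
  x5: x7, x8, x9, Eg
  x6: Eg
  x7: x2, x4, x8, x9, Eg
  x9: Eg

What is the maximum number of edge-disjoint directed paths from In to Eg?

Assign every edge capacity 1; by Menger, the answer equals the max flow.
Path In→Eg (+1); total 1.
Path In→x3→Eg (+1); total 2.
Path In→x4→Eg (+1); total 3.
Path In→x5→Eg (+1); total 4.
Path In→x6→Eg (+1); total 5.
Path In→x7→Eg (+1); total 6.
Path In→x9→Eg (+1); total 7.
No residual In→Eg path; max flow = 7.
Certifying cut of size 7: {In→Eg, In→x3, In→x4, In→x5, In→x7, x6→Eg, x9→Eg}.

7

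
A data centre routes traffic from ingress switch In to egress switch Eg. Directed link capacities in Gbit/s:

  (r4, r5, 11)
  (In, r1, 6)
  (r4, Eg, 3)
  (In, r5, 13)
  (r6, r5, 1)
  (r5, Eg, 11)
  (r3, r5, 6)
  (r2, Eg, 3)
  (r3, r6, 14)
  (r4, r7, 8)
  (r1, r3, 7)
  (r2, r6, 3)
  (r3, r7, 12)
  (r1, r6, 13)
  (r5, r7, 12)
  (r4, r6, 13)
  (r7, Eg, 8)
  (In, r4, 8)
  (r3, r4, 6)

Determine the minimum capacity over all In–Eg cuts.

22

Augment In→r4→Eg: bottleneck 3, flow now 3.
Augment In→r5→Eg: bottleneck 11, flow now 14.
Augment In→r4→r7→Eg: bottleneck 5, flow now 19.
Augment In→r5→r7→Eg: bottleneck 2, flow now 21.
Augment In→r1→r3→r7→Eg: bottleneck 1, flow now 22.
No augmenting path remains; maximum flow = 22.
By max-flow min-cut, the minimum cut capacity equals the max flow.
In the residual graph, reachable from In: {In, r1, r3, r4, r5, r6, r7}.
Min-cut edges: r4→Eg (3), r5→Eg (11), r7→Eg (8); capacity 3 + 11 + 8 = 22.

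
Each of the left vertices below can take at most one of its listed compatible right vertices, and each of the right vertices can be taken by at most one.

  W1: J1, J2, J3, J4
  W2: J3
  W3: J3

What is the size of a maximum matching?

2

Unit-capacity flow: source→left, listed edges, right→sink; max matching = max flow.
Augmenting path W1→J1 (+1); matched 1.
Augmenting path W2→J3 (+1); matched 2.
No augmenting path remains; maximum matching = 2.
König certificate: {W1, J3} is a vertex cover of size 2 (every listed pair touches it), so no matching can be larger.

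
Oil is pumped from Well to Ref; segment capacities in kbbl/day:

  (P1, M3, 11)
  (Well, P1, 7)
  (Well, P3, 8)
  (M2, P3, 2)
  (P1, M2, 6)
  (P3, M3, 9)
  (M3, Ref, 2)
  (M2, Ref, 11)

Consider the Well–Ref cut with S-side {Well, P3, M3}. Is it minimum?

No — its capacity is 9, but the minimum cut has capacity 8.

Given cut capacity: 7 + 2 = 9.
Augment Well→P1→M2→Ref: bottleneck 6, flow now 6.
Augment Well→P1→M3→Ref: bottleneck 1, flow now 7.
Augment Well→P3→M3→Ref: bottleneck 1, flow now 8.
No augmenting path remains; maximum flow = 8.
In the residual graph, reachable from Well: {Well, P1, P3, M3}.
Min-cut edges: P1→M2 (6), M3→Ref (2); capacity 6 + 2 = 8.
Cut capacity 9 exceeds the max flow 8, so it is not minimum.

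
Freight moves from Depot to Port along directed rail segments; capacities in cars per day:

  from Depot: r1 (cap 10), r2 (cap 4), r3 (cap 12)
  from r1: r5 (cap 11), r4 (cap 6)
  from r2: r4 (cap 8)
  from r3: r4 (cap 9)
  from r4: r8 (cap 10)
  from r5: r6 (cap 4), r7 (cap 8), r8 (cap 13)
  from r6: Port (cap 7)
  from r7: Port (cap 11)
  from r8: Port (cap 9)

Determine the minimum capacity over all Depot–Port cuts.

19

Augment Depot→r1→r4→r8→Port: bottleneck 6, flow now 6.
Augment Depot→r1→r5→r6→Port: bottleneck 4, flow now 10.
Augment Depot→r2→r4→r8→Port: bottleneck 3, flow now 13.
Augment Depot→r2→r4→r1→r5→r7→Port: bottleneck 1, flow now 14. (uses reverse residual edge)
Augment Depot→r3→r4→r1→r5→r7→Port: bottleneck 5, flow now 19. (uses reverse residual edge)
No augmenting path remains; maximum flow = 19.
By max-flow min-cut, the minimum cut capacity equals the max flow.
In the residual graph, reachable from Depot: {Depot, r2, r3, r4, r8}.
Min-cut edges: Depot→r1 (10), r8→Port (9); capacity 10 + 9 = 19.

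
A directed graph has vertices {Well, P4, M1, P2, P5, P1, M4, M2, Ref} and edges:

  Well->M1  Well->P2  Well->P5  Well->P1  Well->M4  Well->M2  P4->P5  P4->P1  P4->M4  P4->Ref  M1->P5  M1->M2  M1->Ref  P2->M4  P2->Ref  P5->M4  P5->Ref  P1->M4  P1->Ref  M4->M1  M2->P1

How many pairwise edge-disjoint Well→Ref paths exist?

4

Assign every edge capacity 1; by Menger, the answer equals the max flow.
Path Well→M1→Ref (+1); total 1.
Path Well→P2→Ref (+1); total 2.
Path Well→P5→Ref (+1); total 3.
Path Well→P1→Ref (+1); total 4.
No residual Well→Ref path; max flow = 4.
Certifying cut of size 4: {M1→Ref, P1→Ref, P5→Ref, Well→P2}.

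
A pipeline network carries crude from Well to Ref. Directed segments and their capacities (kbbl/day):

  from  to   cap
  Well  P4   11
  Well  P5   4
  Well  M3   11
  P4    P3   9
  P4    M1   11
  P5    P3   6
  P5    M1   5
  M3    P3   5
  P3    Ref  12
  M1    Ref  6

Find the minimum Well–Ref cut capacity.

Augment Well→P4→P3→Ref: bottleneck 9, flow now 9.
Augment Well→P4→M1→Ref: bottleneck 2, flow now 11.
Augment Well→P5→P3→Ref: bottleneck 3, flow now 14.
Augment Well→P5→M1→Ref: bottleneck 1, flow now 15.
Augment Well→M3→P3→P4→M1→Ref: bottleneck 3, flow now 18. (uses reverse residual edge)
No augmenting path remains; maximum flow = 18.
By max-flow min-cut, the minimum cut capacity equals the max flow.
In the residual graph, reachable from Well: {Well, P4, P5, M3, P3, M1}.
Min-cut edges: P3→Ref (12), M1→Ref (6); capacity 12 + 6 = 18.

18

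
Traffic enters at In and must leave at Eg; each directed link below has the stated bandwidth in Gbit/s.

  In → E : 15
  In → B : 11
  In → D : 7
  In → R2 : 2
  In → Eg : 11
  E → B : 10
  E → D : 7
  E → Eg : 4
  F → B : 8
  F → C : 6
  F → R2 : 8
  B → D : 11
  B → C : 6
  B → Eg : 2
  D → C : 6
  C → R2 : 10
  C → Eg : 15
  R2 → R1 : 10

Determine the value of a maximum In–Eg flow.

29

Augment In→Eg: bottleneck 11, flow now 11.
Augment In→E→Eg: bottleneck 4, flow now 15.
Augment In→B→Eg: bottleneck 2, flow now 17.
Augment In→B→C→Eg: bottleneck 6, flow now 23.
Augment In→D→C→Eg: bottleneck 6, flow now 29.
No augmenting path remains; maximum flow = 29.
In the residual graph, reachable from In: {In, E, B, D, R2, R1}.
Min-cut edges: In→Eg (11), E→Eg (4), B→C (6), B→Eg (2), D→C (6); capacity 11 + 4 + 6 + 2 + 6 = 29.
This cut is saturated, so no flow can exceed 29.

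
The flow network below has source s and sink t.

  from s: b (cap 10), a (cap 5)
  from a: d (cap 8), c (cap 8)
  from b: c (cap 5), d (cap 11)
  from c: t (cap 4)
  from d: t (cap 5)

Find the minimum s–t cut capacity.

9

Augment s→a→c→t: bottleneck 4, flow now 4.
Augment s→a→d→t: bottleneck 1, flow now 5.
Augment s→b→d→t: bottleneck 4, flow now 9.
No augmenting path remains; maximum flow = 9.
By max-flow min-cut, the minimum cut capacity equals the max flow.
In the residual graph, reachable from s: {s, a, b, c, d}.
Min-cut edges: c→t (4), d→t (5); capacity 4 + 5 = 9.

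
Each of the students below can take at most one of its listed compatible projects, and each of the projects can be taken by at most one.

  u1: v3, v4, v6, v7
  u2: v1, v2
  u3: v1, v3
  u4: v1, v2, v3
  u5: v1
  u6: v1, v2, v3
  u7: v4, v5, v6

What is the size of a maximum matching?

Unit-capacity flow: source→left, listed edges, right→sink; max matching = max flow.
Augmenting path u1→v3 (+1); matched 1.
Augmenting path u2→v1 (+1); matched 2.
Augmenting path u4→v2 (+1); matched 3.
Augmenting path u7→v4 (+1); matched 4.
Augmenting path u3→v3→u1→v6 (+1); matched 5.
No augmenting path remains; maximum matching = 5.
König certificate: {u1, u7, v1, v2, v3} is a vertex cover of size 5 (every listed pair touches it), so no matching can be larger.

5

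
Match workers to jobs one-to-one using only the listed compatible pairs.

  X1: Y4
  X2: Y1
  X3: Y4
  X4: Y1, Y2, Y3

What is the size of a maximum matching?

Unit-capacity flow: source→left, listed edges, right→sink; max matching = max flow.
Augmenting path X1→Y4 (+1); matched 1.
Augmenting path X2→Y1 (+1); matched 2.
Augmenting path X4→Y2 (+1); matched 3.
No augmenting path remains; maximum matching = 3.
König certificate: {X2, X4, Y4} is a vertex cover of size 3 (every listed pair touches it), so no matching can be larger.

3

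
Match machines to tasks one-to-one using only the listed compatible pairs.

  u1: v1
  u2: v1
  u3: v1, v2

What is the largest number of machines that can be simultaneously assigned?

2

Unit-capacity flow: source→left, listed edges, right→sink; max matching = max flow.
Augmenting path u1→v1 (+1); matched 1.
Augmenting path u3→v2 (+1); matched 2.
No augmenting path remains; maximum matching = 2.
König certificate: {u3, v1} is a vertex cover of size 2 (every listed pair touches it), so no matching can be larger.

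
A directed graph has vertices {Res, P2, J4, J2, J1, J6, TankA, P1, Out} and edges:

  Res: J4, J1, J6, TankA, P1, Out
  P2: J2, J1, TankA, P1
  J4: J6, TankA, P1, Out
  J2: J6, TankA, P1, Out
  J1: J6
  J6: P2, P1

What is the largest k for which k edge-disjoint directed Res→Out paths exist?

3

Assign every edge capacity 1; by Menger, the answer equals the max flow.
Path Res→Out (+1); total 1.
Path Res→J4→Out (+1); total 2.
Path Res→J6→P2→J2→Out (+1); total 3.
No residual Res→Out path; max flow = 3.
Certifying cut of size 3: {J6→P2, Res→J4, Res→Out}.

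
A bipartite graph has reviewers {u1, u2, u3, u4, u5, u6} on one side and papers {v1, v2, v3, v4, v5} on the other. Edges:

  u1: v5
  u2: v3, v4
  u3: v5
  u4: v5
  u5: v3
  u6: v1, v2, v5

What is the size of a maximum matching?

4

Unit-capacity flow: source→left, listed edges, right→sink; max matching = max flow.
Augmenting path u1→v5 (+1); matched 1.
Augmenting path u2→v3 (+1); matched 2.
Augmenting path u6→v1 (+1); matched 3.
Augmenting path u5→v3→u2→v4 (+1); matched 4.
No augmenting path remains; maximum matching = 4.
König certificate: {u2, u5, u6, v5} is a vertex cover of size 4 (every listed pair touches it), so no matching can be larger.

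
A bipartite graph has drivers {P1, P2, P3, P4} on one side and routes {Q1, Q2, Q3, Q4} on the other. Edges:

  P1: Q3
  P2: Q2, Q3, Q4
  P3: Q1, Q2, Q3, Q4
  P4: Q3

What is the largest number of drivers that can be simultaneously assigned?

Unit-capacity flow: source→left, listed edges, right→sink; max matching = max flow.
Augmenting path P1→Q3 (+1); matched 1.
Augmenting path P2→Q2 (+1); matched 2.
Augmenting path P3→Q1 (+1); matched 3.
No augmenting path remains; maximum matching = 3.
König certificate: {P2, P3, Q3} is a vertex cover of size 3 (every listed pair touches it), so no matching can be larger.

3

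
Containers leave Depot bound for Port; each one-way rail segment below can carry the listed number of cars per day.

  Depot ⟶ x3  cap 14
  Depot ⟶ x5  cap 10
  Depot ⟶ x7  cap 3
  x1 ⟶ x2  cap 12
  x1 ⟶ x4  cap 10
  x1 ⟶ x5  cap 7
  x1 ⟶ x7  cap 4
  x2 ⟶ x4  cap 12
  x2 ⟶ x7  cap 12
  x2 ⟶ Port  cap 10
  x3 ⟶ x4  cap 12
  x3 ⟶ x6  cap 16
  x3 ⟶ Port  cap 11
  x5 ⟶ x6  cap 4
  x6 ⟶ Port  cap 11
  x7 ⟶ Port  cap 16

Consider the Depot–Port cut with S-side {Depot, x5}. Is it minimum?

Yes — it is a minimum cut (capacity 21).

Given cut capacity: 14 + 3 + 4 = 21.
Augment Depot→x3→Port: bottleneck 11, flow now 11.
Augment Depot→x7→Port: bottleneck 3, flow now 14.
Augment Depot→x3→x6→Port: bottleneck 3, flow now 17.
Augment Depot→x5→x6→Port: bottleneck 4, flow now 21.
No augmenting path remains; maximum flow = 21.
Cut capacity 21 equals the max flow, so it is a minimum cut.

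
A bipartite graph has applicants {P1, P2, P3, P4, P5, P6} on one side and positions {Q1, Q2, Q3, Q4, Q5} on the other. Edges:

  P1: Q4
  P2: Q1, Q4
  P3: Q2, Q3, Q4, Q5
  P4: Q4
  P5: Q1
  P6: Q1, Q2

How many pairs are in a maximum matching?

4

Unit-capacity flow: source→left, listed edges, right→sink; max matching = max flow.
Augmenting path P1→Q4 (+1); matched 1.
Augmenting path P2→Q1 (+1); matched 2.
Augmenting path P3→Q2 (+1); matched 3.
Augmenting path P6→Q2→P3→Q3 (+1); matched 4.
No augmenting path remains; maximum matching = 4.
König certificate: {P3, P6, Q1, Q4} is a vertex cover of size 4 (every listed pair touches it), so no matching can be larger.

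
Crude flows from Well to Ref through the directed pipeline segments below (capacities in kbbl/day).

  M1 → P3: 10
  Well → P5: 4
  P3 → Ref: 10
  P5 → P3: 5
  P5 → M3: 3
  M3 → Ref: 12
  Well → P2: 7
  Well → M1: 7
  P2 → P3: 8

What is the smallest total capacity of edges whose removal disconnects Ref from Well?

Augment Well→M1→P3→Ref: bottleneck 7, flow now 7.
Augment Well→P5→M3→Ref: bottleneck 3, flow now 10.
Augment Well→P5→P3→Ref: bottleneck 1, flow now 11.
Augment Well→P2→P3→Ref: bottleneck 2, flow now 13.
No augmenting path remains; maximum flow = 13.
By max-flow min-cut, the minimum cut capacity equals the max flow.
In the residual graph, reachable from Well: {Well, M1, P5, P2, P3}.
Min-cut edges: P5→M3 (3), P3→Ref (10); capacity 3 + 10 = 13.

13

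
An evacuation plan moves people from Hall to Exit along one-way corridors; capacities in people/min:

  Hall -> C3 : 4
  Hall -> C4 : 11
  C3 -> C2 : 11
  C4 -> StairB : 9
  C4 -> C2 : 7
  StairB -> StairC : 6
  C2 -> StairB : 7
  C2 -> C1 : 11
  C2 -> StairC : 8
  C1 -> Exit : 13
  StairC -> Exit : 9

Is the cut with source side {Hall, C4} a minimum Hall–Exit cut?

No — its capacity is 20, but the minimum cut has capacity 15.

Given cut capacity: 4 + 9 + 7 = 20.
Augment Hall→C3→C2→C1→Exit: bottleneck 4, flow now 4.
Augment Hall→C4→StairB→StairC→Exit: bottleneck 6, flow now 10.
Augment Hall→C4→C2→C1→Exit: bottleneck 5, flow now 15.
No augmenting path remains; maximum flow = 15.
In the residual graph, reachable from Hall: {Hall}.
Min-cut edges: Hall→C3 (4), Hall→C4 (11); capacity 4 + 11 = 15.
Cut capacity 20 exceeds the max flow 15, so it is not minimum.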